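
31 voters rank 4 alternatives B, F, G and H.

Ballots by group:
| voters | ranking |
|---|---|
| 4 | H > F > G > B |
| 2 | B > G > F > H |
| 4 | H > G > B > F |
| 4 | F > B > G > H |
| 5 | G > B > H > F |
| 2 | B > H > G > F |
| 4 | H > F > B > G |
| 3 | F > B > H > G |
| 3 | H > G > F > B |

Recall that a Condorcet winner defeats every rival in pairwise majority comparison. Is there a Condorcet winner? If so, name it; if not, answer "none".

Head-to-head results (31 voters):
B–F: F 18–13.
B vs G: 15 to 16, G.
B vs H: 16 to 15, B.
F vs G: G wins 16–15.
F–H: H 22–9.
G vs H: G preferred on 2+4+5 = 11 ballots; H wins 20–11.
Every alternative loses at least once (B loses to F; F loses to G; G loses to H; H loses to B). The majority relation contains the cycle B → H → F → B, so there is no Condorcet winner.

none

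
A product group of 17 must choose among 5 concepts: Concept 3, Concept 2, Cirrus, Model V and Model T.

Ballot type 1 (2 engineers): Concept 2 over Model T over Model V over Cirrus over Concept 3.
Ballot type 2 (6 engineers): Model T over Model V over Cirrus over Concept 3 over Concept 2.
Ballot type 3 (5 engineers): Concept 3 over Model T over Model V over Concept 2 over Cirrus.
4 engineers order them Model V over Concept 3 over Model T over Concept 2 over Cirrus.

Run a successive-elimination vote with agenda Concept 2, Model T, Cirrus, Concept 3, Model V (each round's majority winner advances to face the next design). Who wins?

Model V

Round 1: Concept 2 vs Model T — 2–15, Model T advances.
Round 2: Model T vs Cirrus — 17–0, Model T advances.
Round 3: Model T vs Concept 3 — 8–9, Concept 3 advances.
Round 4: Concept 3 vs Model V — 5–12, Model V advances.
Model V survives the agenda.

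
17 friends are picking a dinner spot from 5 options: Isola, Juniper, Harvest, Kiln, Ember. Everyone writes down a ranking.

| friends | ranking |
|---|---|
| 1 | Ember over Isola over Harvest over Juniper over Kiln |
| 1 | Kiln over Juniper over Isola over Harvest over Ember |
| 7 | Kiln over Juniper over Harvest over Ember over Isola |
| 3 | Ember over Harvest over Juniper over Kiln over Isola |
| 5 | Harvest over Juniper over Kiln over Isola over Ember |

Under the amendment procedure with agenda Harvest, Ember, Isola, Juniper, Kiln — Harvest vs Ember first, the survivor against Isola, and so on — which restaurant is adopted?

Harvest

Round 1: Harvest vs Ember — 13–4, Harvest advances.
Round 2: Harvest vs Isola — 15–2, Harvest advances.
Round 3: Harvest vs Juniper — 9–8, Harvest advances.
Round 4: Harvest vs Kiln — 9–8, Harvest advances.
The agenda winner is Harvest.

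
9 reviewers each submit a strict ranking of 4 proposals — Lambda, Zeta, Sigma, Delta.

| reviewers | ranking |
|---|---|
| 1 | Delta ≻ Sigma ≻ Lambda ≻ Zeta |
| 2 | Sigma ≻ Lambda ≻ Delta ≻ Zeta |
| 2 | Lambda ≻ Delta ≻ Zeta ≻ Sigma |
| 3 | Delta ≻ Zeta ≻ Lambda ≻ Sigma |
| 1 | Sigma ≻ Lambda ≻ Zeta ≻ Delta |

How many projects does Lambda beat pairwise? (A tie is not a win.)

3

Lambda against each rival (9 reviewers):
Lambda vs Zeta: 1+2+2+1 = 6 for Lambda, 3 for Zeta — Lambda by 6–3.
Lambda vs Sigma: Lambda, 5–4.
Lambda vs Delta: Lambda is ranked higher on 2+2+1 = 5 ballots, Delta on 4. Lambda wins 5–4.
Lambda beats Zeta, Sigma, Delta — 3 pairwise wins.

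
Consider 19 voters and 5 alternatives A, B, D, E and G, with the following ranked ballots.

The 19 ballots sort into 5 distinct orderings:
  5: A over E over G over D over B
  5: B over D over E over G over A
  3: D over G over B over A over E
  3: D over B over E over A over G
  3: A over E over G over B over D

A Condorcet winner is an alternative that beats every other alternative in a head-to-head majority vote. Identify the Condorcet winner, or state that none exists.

D

Pairwise majorities:
A vs B: 5+3 = 8 for A, 11 for B — B by 11–8.
A vs D: A is ranked higher on 5+3 = 8 ballots, D on 11. D wins 11–8.
A vs E: 5+3+3 = 11 for A, 8 for E — A by 11–8.
A vs G: A is ranked higher on 5+3+3 = 11 ballots, G on 8. A wins 11–8.
B vs D: B preferred on 5+3 = 8 ballots; D wins 11–8.
B vs E: 5+3+3 = 11 for B, 8 for E — B by 11–8.
B vs G: 5+3 = 8 for B, 11 for G — G by 11–8.
D vs E: D preferred on 5+3+3 = 11 ballots; D wins 11–8.
D vs G: 11 to 8, D.
E vs G: E preferred on 5+5+3+3 = 16 ballots; E wins 16–3.
Only D has no losses; D is the Condorcet winner.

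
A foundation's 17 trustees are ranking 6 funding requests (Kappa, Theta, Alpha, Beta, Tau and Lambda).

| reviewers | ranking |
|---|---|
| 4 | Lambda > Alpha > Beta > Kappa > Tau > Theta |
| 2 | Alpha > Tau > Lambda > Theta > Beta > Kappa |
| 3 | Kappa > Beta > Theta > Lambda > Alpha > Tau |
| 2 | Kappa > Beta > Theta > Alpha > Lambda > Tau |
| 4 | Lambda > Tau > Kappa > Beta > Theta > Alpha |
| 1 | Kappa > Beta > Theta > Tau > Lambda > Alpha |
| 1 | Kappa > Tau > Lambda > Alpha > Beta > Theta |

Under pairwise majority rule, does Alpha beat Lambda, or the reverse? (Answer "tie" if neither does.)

Lambda

Ballots ranking Alpha above Lambda: 2 + 2 = 4.
Ballots ranking Lambda above Alpha: 17 − 4 = 13.
Lambda wins the head-to-head 13–4.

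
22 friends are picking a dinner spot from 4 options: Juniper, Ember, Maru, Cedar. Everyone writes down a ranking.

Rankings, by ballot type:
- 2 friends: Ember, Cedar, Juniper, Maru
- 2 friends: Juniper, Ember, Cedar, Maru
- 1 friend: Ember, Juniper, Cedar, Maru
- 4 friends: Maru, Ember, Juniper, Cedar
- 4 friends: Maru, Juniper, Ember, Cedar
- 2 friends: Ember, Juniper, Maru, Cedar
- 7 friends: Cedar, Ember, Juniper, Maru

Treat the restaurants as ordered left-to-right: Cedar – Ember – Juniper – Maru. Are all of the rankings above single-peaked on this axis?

Axis positions: Cedar=1, Ember=2, Juniper=3, Maru=4.
Ballot type 1 (peak Ember at position 2): ranking walks positions 2-1-3-4, expanding outward from the peak — single-peaked.
Ballot type 2 (peak Juniper at position 3): ranking walks positions 3-2-1-4, expanding outward from the peak — single-peaked.
Ballot type 3 (peak Ember at position 2): ranking walks positions 2-3-1-4, expanding outward from the peak — single-peaked.
Ballot type 4: ranking walks positions 4-2-3-1; Ember is ranked above Juniper even though Juniper lies between Ember and the peak Maru on the axis — preferences dip and rise again. Not single-peaked.
Ballot type 5 (peak Maru at position 4): ranking walks positions 4-3-2-1, expanding outward from the peak — single-peaked.
Ballot type 6 (peak Ember at position 2): ranking walks positions 2-3-4-1, expanding outward from the peak — single-peaked.
Ballot type 7 (peak Cedar at position 1): ranking walks positions 1-2-3-4, expanding outward from the peak — single-peaked.
Ballot type 4 violates single-peakedness, so the profile is not single-peaked on this axis.

no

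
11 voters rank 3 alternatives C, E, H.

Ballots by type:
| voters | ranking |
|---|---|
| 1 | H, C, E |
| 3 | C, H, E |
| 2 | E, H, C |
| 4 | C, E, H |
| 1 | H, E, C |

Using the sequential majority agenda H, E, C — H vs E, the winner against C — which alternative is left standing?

C

Round 1: H vs E — 5–6, E advances.
Round 2: E vs C — 3–8, C advances.
C survives the agenda.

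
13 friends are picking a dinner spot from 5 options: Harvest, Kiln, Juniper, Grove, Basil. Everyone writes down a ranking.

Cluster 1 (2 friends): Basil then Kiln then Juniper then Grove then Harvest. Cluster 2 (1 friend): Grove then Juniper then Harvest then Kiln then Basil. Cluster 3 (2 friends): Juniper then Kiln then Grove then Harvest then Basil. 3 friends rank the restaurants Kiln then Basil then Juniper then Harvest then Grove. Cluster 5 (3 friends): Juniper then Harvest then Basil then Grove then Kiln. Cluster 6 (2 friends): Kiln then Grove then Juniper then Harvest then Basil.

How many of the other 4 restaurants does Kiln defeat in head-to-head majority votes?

4

Kiln against each rival (13 friends):
Kiln vs Harvest: Kiln wins 9–4.
Kiln vs Juniper: Kiln preferred on 2+3+2 = 7 ballots; Kiln wins 7–6.
Kiln vs Grove: Kiln, 9–4.
Kiln–Basil: Kiln 8–5.
Kiln beats Harvest, Juniper, Grove, Basil — 4 pairwise wins.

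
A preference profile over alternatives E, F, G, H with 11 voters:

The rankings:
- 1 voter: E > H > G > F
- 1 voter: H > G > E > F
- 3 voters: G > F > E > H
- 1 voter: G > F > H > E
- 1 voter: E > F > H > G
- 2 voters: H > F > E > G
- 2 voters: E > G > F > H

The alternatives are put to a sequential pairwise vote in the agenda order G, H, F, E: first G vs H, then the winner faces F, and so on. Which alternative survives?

Round 1: G vs H — 6–5, G advances.
Round 2: G vs F — 8–3, G advances.
Round 3: G vs E — 5–6, E advances.
E survives the agenda.

E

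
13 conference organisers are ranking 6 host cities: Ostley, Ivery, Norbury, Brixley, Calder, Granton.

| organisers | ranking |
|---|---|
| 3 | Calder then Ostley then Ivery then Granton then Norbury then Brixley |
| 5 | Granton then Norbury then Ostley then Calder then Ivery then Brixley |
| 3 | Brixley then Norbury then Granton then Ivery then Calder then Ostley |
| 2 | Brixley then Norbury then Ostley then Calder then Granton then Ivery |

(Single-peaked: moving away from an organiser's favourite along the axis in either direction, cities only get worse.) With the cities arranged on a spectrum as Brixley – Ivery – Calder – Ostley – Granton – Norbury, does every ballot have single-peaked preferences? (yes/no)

no

Axis positions: Brixley=1, Ivery=2, Calder=3, Ostley=4, Granton=5, Norbury=6.
Type 1 (peak Calder at position 3): ranking walks positions 3-4-2-5-6-1, expanding outward from the peak — single-peaked.
Type 2 (peak Granton at position 5): ranking walks positions 5-6-4-3-2-1, expanding outward from the peak — single-peaked.
Type 3: ranking walks positions 1-6-5-2-3-4; Norbury is ranked above Ivery even though Ivery lies between Norbury and the peak Brixley on the axis — preferences dip and rise again. Not single-peaked.
Type 4: ranking walks positions 1-6-4-3-5-2; Norbury is ranked above Ivery even though Ivery lies between Norbury and the peak Brixley on the axis — preferences dip and rise again. Not single-peaked.
Type 3 violates single-peakedness, so the profile is not single-peaked on this axis.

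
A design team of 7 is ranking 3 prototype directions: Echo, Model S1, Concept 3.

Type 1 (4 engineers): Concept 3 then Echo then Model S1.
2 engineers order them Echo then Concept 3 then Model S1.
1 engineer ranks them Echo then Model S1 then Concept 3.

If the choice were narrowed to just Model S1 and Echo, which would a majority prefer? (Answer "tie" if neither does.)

Echo

No ballot ranks Model S1 above Echo: 0.
Ballots ranking Echo above Model S1: 7 − 0 = 7.
Echo wins the head-to-head 7–0.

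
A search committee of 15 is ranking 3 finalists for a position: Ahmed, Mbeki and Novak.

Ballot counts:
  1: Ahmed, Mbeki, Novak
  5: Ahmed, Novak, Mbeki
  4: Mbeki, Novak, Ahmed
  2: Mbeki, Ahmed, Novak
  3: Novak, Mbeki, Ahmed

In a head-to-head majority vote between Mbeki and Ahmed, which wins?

Ballots ranking Mbeki above Ahmed: 4 + 2 + 3 = 9.
Ballots ranking Ahmed above Mbeki: 15 − 9 = 6.
Mbeki wins the head-to-head 9–6.

Mbeki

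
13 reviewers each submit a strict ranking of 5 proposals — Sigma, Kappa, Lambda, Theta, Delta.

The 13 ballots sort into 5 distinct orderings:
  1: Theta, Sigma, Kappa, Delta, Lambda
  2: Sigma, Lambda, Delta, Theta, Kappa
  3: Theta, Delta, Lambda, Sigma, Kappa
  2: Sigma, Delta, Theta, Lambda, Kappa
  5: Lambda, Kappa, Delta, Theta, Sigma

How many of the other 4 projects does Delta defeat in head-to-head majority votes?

3

Delta against each rival (13 reviewers):
Delta vs Sigma: Delta wins 8–5.
Delta vs Kappa: Delta is ranked higher on 2+3+2 = 7 ballots, Kappa on 6. Delta wins 7–6.
Delta vs Lambda: Lambda, 7–6.
Delta vs Theta: 9 to 4, Delta.
Delta beats Sigma, Kappa, Theta; loses to Lambda — 3 pairwise wins.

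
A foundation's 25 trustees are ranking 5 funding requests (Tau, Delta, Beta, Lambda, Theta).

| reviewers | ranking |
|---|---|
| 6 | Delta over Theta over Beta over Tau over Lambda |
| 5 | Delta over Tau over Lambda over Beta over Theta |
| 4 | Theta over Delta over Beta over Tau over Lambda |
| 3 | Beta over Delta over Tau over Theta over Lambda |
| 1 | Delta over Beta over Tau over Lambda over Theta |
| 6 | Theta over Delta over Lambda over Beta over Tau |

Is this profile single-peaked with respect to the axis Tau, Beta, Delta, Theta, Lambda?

Axis positions: Tau=1, Beta=2, Delta=3, Theta=4, Lambda=5.
Cluster 1 (peak Delta at position 3): ranking walks positions 3-4-2-1-5, expanding outward from the peak — single-peaked.
Cluster 2: ranking walks positions 3-1-5-2-4; Tau is ranked above Beta even though Beta lies between Tau and the peak Delta on the axis — preferences dip and rise again. Not single-peaked.
Cluster 3 (peak Theta at position 4): ranking walks positions 4-3-2-1-5, expanding outward from the peak — single-peaked.
Cluster 4 (peak Beta at position 2): ranking walks positions 2-3-1-4-5, expanding outward from the peak — single-peaked.
Cluster 5: ranking walks positions 3-2-1-5-4; Lambda is ranked above Theta even though Theta lies between Lambda and the peak Delta on the axis — preferences dip and rise again. Not single-peaked.
Cluster 6 (peak Theta at position 4): ranking walks positions 4-3-5-2-1, expanding outward from the peak — single-peaked.
Cluster 2 violates single-peakedness, so the profile is not single-peaked on this axis.

no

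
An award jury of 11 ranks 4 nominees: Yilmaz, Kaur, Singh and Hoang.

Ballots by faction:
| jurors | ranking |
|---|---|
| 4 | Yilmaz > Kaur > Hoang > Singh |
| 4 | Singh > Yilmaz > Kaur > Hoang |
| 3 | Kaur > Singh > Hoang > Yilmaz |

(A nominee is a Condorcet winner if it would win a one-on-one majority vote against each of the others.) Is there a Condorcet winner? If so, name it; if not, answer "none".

Pairwise majorities:
Yilmaz vs Kaur: Yilmaz preferred on 4+4 = 8 ballots; Yilmaz wins 8–3.
Yilmaz vs Singh: 4 to 7, Singh.
Yilmaz vs Hoang: 8 to 3, Yilmaz.
Kaur vs Singh: Kaur is ranked higher on 4+3 = 7 ballots, Singh on 4. Kaur wins 7–4.
Kaur vs Hoang: Kaur preferred on 4+4+3 = 11 ballots; Kaur wins 11–0.
Singh vs Hoang: Singh is ranked higher on 4+3 = 7 ballots, Hoang on 4. Singh wins 7–4.
Every nominee loses at least once (Yilmaz loses to Singh; Kaur loses to Yilmaz; Singh loses to Kaur; Hoang loses to Yilmaz). The majority relation contains the cycle Yilmaz → Kaur → Singh → Yilmaz, so there is no Condorcet winner.

none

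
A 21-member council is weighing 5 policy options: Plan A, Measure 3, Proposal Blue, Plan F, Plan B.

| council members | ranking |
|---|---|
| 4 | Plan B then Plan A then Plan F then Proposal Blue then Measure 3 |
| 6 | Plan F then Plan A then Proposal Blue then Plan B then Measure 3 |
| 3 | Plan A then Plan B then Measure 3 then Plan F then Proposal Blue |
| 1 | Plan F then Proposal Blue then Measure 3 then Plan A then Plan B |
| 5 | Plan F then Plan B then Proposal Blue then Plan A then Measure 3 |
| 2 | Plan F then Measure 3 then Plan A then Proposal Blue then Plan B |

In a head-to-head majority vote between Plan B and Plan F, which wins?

Ballots ranking Plan B above Plan F: 4 + 3 = 7.
Ballots ranking Plan F above Plan B: 21 − 7 = 14.
Plan F wins the head-to-head 14–7.

Plan F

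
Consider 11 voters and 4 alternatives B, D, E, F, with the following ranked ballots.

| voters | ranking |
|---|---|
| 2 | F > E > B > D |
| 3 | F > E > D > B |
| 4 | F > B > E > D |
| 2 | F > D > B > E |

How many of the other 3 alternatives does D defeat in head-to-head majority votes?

D against each rival (11 voters):
D vs B: B, 6–5.
D–E: E 9–2.
D vs F: D is ranked higher on 0 ballots, F on 11. F wins 11–0.
D beats no one; loses to B, E, F — 0 pairwise wins.

0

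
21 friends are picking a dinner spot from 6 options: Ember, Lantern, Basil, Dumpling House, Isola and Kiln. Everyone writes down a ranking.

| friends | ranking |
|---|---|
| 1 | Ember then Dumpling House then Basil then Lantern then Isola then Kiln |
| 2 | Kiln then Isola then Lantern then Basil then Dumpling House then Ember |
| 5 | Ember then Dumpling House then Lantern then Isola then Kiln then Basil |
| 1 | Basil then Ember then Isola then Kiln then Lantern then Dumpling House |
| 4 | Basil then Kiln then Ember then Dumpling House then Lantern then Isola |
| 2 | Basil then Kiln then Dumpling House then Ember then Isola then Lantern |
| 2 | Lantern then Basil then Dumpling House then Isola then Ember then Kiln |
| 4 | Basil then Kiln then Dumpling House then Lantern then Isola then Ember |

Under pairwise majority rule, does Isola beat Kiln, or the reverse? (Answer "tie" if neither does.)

Kiln

Ballots ranking Isola above Kiln: 1 + 5 + 1 + 2 = 9.
Ballots ranking Kiln above Isola: 21 − 9 = 12.
Kiln wins the head-to-head 12–9.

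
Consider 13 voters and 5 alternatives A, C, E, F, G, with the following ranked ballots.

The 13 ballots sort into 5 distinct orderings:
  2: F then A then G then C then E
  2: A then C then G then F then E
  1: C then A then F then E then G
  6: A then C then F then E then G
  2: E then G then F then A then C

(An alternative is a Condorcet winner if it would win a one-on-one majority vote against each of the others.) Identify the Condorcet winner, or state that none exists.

A

Check each pair by majority over 13 ballots:
A vs C: A preferred on 2+2+6+2 = 12 ballots; A wins 12–1.
A vs E: A is ranked higher on 2+2+1+6 = 11 ballots, E on 2. A wins 11–2.
A vs F: 9 to 4, A.
A vs G: 2+2+1+6 = 11 for A, 2 for G — A by 11–2.
C vs E: C is ranked higher on 2+2+1+6 = 11 ballots, E on 2. C wins 11–2.
C vs F: 9 to 4, C.
C vs G: 2+1+6 = 9 for C, 4 for G — C by 9–4.
E vs F: 2 for E, 11 for F — F by 11–2.
E vs G: E is ranked higher on 1+6+2 = 9 ballots, G on 4. E wins 9–4.
F vs G: 9 to 4, F.
A beats each of C, E, F, G — A is the Condorcet winner.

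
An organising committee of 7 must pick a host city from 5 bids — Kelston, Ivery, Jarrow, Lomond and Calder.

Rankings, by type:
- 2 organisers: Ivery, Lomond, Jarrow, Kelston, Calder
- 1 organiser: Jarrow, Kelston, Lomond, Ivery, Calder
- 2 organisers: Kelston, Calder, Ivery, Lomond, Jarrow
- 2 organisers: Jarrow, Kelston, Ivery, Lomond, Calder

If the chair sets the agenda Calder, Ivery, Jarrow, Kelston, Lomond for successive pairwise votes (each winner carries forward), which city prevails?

Kelston

Round 1: Calder vs Ivery — 2–5, Ivery advances.
Round 2: Ivery vs Jarrow — 4–3, Ivery advances.
Round 3: Ivery vs Kelston — 2–5, Kelston advances.
Round 4: Kelston vs Lomond — 5–2, Kelston advances.
The agenda winner is Kelston.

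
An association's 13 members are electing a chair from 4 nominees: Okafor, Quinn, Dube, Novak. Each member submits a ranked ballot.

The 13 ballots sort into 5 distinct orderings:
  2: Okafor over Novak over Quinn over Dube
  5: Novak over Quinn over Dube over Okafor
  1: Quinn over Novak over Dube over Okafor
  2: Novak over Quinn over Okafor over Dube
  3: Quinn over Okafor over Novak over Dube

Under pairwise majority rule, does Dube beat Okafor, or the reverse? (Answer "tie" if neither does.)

Ballots ranking Dube above Okafor: 5 + 1 = 6.
Ballots ranking Okafor above Dube: 13 − 6 = 7.
Okafor wins the head-to-head 7–6.

Okafor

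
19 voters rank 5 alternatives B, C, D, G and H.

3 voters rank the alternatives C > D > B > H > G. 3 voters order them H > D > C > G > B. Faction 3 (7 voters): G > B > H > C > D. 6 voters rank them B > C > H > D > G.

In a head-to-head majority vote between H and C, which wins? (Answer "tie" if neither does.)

H

Ballots ranking H above C: 3 + 7 = 10.
Ballots ranking C above H: 19 − 10 = 9.
H wins the head-to-head 10–9.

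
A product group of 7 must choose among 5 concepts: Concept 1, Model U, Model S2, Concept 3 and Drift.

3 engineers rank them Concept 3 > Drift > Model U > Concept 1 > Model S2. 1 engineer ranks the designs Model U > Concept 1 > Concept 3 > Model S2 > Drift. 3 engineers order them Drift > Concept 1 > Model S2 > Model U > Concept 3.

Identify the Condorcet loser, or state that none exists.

Model S2

Pairwise majorities:
Concept 1 vs Model U: 3 for Concept 1, 4 for Model U — Model U by 4–3.
Concept 1 vs Model S2: 7 to 0, Concept 1.
Concept 1 vs Concept 3: Concept 1 preferred on 1+3 = 4 ballots; Concept 1 wins 4–3.
Concept 1 vs Drift: Concept 1 preferred on 1 ballot; Drift wins 6–1.
Model U vs Model S2: Model U preferred on 3+1 = 4 ballots; Model U wins 4–3.
Model U–Concept 3: Model U 4–3.
Model U vs Drift: Model U preferred on 1 ballot; Drift wins 6–1.
Model S2 vs Concept 3: Model S2 preferred on 3 ballots; Concept 3 wins 4–3.
Model S2 vs Drift: 1 to 6, Drift.
Concept 3 vs Drift: Concept 3, 4–3.
Only Model S2 has no wins; Model S2 is the Condorcet loser.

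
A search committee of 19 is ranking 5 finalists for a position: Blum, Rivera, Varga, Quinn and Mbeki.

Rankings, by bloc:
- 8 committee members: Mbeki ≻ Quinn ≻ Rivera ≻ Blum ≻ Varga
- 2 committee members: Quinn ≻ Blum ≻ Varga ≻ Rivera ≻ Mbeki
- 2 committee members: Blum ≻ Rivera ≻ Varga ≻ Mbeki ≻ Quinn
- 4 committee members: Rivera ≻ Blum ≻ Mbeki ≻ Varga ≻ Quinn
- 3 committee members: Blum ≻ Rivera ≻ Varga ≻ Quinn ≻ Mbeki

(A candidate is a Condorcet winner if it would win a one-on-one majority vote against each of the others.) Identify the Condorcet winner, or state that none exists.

none

Pairwise majorities:
Blum vs Rivera: Rivera, 12–7.
Blum vs Varga: Blum is ranked higher on 8+2+2+4+3 = 19 ballots, Varga on 0. Blum wins 19–0.
Blum vs Quinn: Quinn wins 10–9.
Blum vs Mbeki: Blum preferred on 2+2+4+3 = 11 ballots; Blum wins 11–8.
Rivera vs Varga: 17 to 2, Rivera.
Rivera vs Quinn: Quinn, 10–9.
Rivera vs Mbeki: 11 to 8, Rivera.
Varga vs Quinn: 9 to 10, Quinn.
Varga–Mbeki: Mbeki 12–7.
Quinn vs Mbeki: 5 to 14, Mbeki.
Each candidate drops at least one matchup (Blum loses to Rivera; Rivera loses to Quinn; Varga loses to Blum; Quinn loses to Mbeki; Mbeki loses to Blum); the cycle Blum beats Mbeki beats Quinn beats Blum rules out a Condorcet winner.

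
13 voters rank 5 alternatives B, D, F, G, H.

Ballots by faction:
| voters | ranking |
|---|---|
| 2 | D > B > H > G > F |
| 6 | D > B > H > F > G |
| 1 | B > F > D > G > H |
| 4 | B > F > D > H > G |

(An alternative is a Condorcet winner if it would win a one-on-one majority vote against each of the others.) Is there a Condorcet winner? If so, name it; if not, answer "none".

Check each pair by majority over 13 ballots:
B vs D: D wins 8–5.
B–F: B 13–0.
B vs G: B wins 13–0.
B vs H: B, 13–0.
D vs F: D, 8–5.
D vs G: D wins 13–0.
D vs H: D, 13–0.
F vs G: F wins 11–2.
F vs H: H wins 8–5.
G vs H: H wins 12–1.
D defeats every rival head-to-head and is the Condorcet winner.

D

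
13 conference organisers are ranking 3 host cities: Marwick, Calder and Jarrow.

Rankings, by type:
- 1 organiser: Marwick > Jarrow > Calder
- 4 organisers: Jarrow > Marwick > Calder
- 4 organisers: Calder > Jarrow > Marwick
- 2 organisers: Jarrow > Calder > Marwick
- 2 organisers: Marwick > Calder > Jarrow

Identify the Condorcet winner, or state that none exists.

Jarrow

Pairwise majorities:
Marwick vs Calder: 7 to 6, Marwick.
Marwick vs Jarrow: 3 to 10, Jarrow.
Calder vs Jarrow: Calder preferred on 4+2 = 6 ballots; Jarrow wins 7–6.
Jarrow beats each of Marwick, Calder — Jarrow is the Condorcet winner.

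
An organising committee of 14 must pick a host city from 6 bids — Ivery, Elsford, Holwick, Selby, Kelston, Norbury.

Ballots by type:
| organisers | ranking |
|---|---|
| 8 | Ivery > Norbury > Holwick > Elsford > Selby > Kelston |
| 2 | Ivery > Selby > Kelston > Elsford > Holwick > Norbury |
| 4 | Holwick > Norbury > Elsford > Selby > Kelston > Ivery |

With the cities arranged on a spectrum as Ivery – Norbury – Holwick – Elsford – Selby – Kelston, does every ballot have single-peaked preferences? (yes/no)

no

Axis positions: Ivery=1, Norbury=2, Holwick=3, Elsford=4, Selby=5, Kelston=6.
Type 1 (peak Ivery at position 1): ranking walks positions 1-2-3-4-5-6, expanding outward from the peak — single-peaked.
Type 2: ranking walks positions 1-5-6-4-3-2; Selby is ranked above Norbury even though Norbury lies between Selby and the peak Ivery on the axis — preferences dip and rise again. Not single-peaked.
Type 3 (peak Holwick at position 3): ranking walks positions 3-2-4-5-6-1, expanding outward from the peak — single-peaked.
Type 2 violates single-peakedness, so the profile is not single-peaked on this axis.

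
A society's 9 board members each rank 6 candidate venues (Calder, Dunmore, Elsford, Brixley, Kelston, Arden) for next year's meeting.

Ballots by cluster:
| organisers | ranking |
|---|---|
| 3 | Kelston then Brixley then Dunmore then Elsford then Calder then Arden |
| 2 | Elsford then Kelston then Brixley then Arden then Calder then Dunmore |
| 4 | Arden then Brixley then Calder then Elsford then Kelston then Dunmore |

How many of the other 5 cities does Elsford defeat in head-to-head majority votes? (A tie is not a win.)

Elsford against each rival (9 organisers):
Elsford vs Calder: Elsford wins 5–4.
Elsford vs Dunmore: 2+4 = 6 for Elsford, 3 for Dunmore — Elsford by 6–3.
Elsford vs Brixley: Brixley, 7–2.
Elsford vs Kelston: Elsford is ranked higher on 2+4 = 6 ballots, Kelston on 3. Elsford wins 6–3.
Elsford vs Arden: 5 to 4, Elsford.
Elsford beats Calder, Dunmore, Kelston, Arden; loses to Brixley — 4 pairwise wins.

4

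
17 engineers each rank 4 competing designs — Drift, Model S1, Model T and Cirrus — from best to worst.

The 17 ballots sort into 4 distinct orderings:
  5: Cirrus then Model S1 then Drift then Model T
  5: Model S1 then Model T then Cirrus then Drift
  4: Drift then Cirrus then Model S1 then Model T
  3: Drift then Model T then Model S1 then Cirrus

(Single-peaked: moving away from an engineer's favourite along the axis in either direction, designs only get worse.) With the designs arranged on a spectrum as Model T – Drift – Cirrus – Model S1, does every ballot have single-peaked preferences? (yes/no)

no

Axis positions: Model T=1, Drift=2, Cirrus=3, Model S1=4.
Cluster 1 (peak Cirrus at position 3): ranking walks positions 3-4-2-1, expanding outward from the peak — single-peaked.
Cluster 2: ranking walks positions 4-1-3-2; Model T is ranked above Cirrus even though Cirrus lies between Model T and the peak Model S1 on the axis — preferences dip and rise again. Not single-peaked.
Cluster 3 (peak Drift at position 2): ranking walks positions 2-3-4-1, expanding outward from the peak — single-peaked.
Cluster 4: ranking walks positions 2-1-4-3; Model S1 is ranked above Cirrus even though Cirrus lies between Model S1 and the peak Drift on the axis — preferences dip and rise again. Not single-peaked.
Cluster 2 violates single-peakedness, so the profile is not single-peaked on this axis.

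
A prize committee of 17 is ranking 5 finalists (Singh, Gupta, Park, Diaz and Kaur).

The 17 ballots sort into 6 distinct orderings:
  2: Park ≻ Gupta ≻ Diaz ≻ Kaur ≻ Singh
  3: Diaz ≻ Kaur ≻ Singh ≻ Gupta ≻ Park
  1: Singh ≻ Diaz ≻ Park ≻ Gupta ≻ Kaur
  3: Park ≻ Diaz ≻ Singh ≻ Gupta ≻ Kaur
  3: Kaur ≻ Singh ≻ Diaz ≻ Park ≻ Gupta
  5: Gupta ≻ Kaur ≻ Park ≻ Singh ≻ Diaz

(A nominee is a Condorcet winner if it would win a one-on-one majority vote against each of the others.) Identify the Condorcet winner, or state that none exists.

none

Head-to-head results (17 jurors):
Singh vs Gupta: 3+1+3+3 = 10 for Singh, 7 for Gupta — Singh by 10–7.
Singh vs Park: Park wins 10–7.
Singh vs Diaz: 9 to 8, Singh.
Singh vs Kaur: 4 to 13, Kaur.
Gupta vs Park: Park wins 9–8.
Gupta–Diaz: Diaz 10–7.
Gupta vs Kaur: 2+1+3+5 = 11 for Gupta, 6 for Kaur — Gupta by 11–6.
Park vs Diaz: 2+3+5 = 10 for Park, 7 for Diaz — Park by 10–7.
Park vs Kaur: Kaur, 11–6.
Diaz vs Kaur: Diaz, 9–8.
No nominee is unbeaten: Singh loses to Park; Gupta loses to Singh; Park loses to Kaur; Diaz loses to Singh; Kaur loses to Gupta. In particular Singh beats Gupta beats Kaur beats Singh is a majority cycle — no Condorcet winner exists.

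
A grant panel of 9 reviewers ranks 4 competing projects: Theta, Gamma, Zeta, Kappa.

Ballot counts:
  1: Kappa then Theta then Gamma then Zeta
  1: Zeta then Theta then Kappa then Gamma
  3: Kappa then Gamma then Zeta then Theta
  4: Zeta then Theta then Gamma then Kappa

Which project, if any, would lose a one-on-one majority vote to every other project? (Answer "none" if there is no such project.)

Head-to-head results (9 reviewers):
Theta vs Gamma: Theta wins 6–3.
Theta vs Zeta: 1 for Theta, 8 for Zeta — Zeta by 8–1.
Theta vs Kappa: Theta, 5–4.
Gamma vs Zeta: Zeta wins 5–4.
Gamma–Kappa: Kappa 5–4.
Zeta vs Kappa: Zeta is ranked higher on 1+4 = 5 ballots, Kappa on 4. Zeta wins 5–4.
Only Gamma has no wins; Gamma is the Condorcet loser.

Gamma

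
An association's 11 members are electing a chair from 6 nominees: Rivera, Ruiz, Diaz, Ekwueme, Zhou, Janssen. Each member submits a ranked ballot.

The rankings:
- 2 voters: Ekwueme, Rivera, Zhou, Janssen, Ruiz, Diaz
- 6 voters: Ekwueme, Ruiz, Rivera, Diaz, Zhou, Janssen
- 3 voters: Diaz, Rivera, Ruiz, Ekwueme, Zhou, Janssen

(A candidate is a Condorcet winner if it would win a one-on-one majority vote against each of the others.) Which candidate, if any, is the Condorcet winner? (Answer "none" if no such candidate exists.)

Ekwueme

Check each pair by majority over 11 ballots:
Rivera vs Ruiz: 2+3 = 5 for Rivera, 6 for Ruiz — Ruiz by 6–5.
Rivera vs Diaz: Rivera is ranked higher on 2+6 = 8 ballots, Diaz on 3. Rivera wins 8–3.
Rivera vs Ekwueme: Rivera preferred on 3 ballots; Ekwueme wins 8–3.
Rivera vs Zhou: Rivera preferred on 2+6+3 = 11 ballots; Rivera wins 11–0.
Rivera vs Janssen: Rivera is ranked higher on 2+6+3 = 11 ballots, Janssen on 0. Rivera wins 11–0.
Ruiz vs Diaz: 2+6 = 8 for Ruiz, 3 for Diaz — Ruiz by 8–3.
Ruiz vs Ekwueme: 3 for Ruiz, 8 for Ekwueme — Ekwueme by 8–3.
Ruiz vs Zhou: 9 to 2, Ruiz.
Ruiz vs Janssen: 6+3 = 9 for Ruiz, 2 for Janssen — Ruiz by 9–2.
Diaz vs Ekwueme: Diaz is ranked higher on 3 ballots, Ekwueme on 8. Ekwueme wins 8–3.
Diaz vs Zhou: Diaz preferred on 6+3 = 9 ballots; Diaz wins 9–2.
Diaz vs Janssen: Diaz is ranked higher on 6+3 = 9 ballots, Janssen on 2. Diaz wins 9–2.
Ekwueme vs Zhou: Ekwueme is ranked higher on 2+6+3 = 11 ballots, Zhou on 0. Ekwueme wins 11–0.
Ekwueme vs Janssen: 2+6+3 = 11 for Ekwueme, 0 for Janssen — Ekwueme by 11–0.
Zhou vs Janssen: Zhou is ranked higher on 2+6+3 = 11 ballots, Janssen on 0. Zhou wins 11–0.
Ekwueme beats each of Rivera, Ruiz, Diaz, Zhou, Janssen — Ekwueme is the Condorcet winner.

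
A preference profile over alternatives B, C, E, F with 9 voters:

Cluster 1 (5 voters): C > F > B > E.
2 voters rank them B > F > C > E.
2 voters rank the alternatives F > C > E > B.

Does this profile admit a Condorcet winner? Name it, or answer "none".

C

Pairwise majorities:
B vs C: C wins 7–2.
B vs E: B wins 7–2.
B vs F: F wins 7–2.
C vs E: C preferred on 5+2+2 = 9 ballots; C wins 9–0.
C vs F: C, 5–4.
E vs F: E is ranked higher on 0 ballots, F on 9. F wins 9–0.
Only C has no losses; C is the Condorcet winner.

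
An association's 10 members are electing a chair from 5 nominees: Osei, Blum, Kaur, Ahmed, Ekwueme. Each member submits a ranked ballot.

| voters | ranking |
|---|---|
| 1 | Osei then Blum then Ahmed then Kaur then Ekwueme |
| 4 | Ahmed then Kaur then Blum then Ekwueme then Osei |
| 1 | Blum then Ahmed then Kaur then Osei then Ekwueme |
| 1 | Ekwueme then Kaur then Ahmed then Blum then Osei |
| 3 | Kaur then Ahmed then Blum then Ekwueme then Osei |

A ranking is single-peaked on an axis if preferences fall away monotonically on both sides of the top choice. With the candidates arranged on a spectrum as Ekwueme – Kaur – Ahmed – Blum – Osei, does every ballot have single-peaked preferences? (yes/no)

Axis positions: Ekwueme=1, Kaur=2, Ahmed=3, Blum=4, Osei=5.
Group 1 (peak Osei at position 5): ranking walks positions 5-4-3-2-1, expanding outward from the peak — single-peaked.
Group 2 (peak Ahmed at position 3): ranking walks positions 3-2-4-1-5, expanding outward from the peak — single-peaked.
Group 3 (peak Blum at position 4): ranking walks positions 4-3-2-5-1, expanding outward from the peak — single-peaked.
Group 4 (peak Ekwueme at position 1): ranking walks positions 1-2-3-4-5, expanding outward from the peak — single-peaked.
Group 5 (peak Kaur at position 2): ranking walks positions 2-3-4-1-5, expanding outward from the peak — single-peaked.
Every ranking is single-peaked on this axis.

yes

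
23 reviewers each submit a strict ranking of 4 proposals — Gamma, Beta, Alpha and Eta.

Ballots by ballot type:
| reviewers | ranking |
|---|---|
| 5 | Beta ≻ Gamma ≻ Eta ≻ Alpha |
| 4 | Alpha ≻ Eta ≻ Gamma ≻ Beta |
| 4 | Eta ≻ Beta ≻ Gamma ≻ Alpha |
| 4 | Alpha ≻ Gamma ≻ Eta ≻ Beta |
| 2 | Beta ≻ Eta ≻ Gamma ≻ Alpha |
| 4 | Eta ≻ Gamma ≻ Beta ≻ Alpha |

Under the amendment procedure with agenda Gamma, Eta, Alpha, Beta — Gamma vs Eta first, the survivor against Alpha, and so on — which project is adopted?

Round 1: Gamma vs Eta — 9–14, Eta advances.
Round 2: Eta vs Alpha — 15–8, Eta advances.
Round 3: Eta vs Beta — 16–7, Eta advances.
Eta survives the agenda.

Eta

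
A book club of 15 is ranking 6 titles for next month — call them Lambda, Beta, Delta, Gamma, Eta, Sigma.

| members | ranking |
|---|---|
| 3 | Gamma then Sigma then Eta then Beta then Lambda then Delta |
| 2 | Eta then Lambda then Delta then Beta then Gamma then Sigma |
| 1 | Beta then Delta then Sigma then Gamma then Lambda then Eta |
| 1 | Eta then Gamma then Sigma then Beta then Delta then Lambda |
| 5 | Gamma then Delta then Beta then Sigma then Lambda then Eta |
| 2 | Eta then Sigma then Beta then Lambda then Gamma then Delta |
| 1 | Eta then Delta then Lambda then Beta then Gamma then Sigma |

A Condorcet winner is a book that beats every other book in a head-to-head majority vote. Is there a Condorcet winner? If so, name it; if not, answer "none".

Gamma

Pairwise majorities:
Lambda–Beta: Beta 12–3.
Lambda–Delta: Delta 8–7.
Lambda–Gamma: Gamma 10–5.
Lambda vs Eta: Eta wins 9–6.
Lambda vs Sigma: Sigma wins 12–3.
Beta–Delta: Delta 8–7.
Beta vs Gamma: Gamma wins 9–6.
Beta–Eta: Eta 9–6.
Beta vs Sigma: Beta wins 9–6.
Delta vs Gamma: Gamma, 11–4.
Delta–Eta: Eta 9–6.
Delta vs Sigma: Delta, 9–6.
Gamma vs Eta: Gamma wins 9–6.
Gamma–Sigma: Gamma 12–3.
Eta–Sigma: Sigma 9–6.
Gamma wins every pairwise contest, so Gamma is the Condorcet winner.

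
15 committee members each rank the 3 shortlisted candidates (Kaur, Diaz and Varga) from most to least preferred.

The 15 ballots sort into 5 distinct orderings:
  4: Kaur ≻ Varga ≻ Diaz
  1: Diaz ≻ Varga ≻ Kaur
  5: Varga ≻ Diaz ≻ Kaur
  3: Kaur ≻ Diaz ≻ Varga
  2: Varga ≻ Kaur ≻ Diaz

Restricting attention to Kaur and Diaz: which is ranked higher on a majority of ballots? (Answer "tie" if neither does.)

Ballots ranking Kaur above Diaz: 4 + 3 + 2 = 9.
Ballots ranking Diaz above Kaur: 15 − 9 = 6.
Kaur wins the head-to-head 9–6.

Kaur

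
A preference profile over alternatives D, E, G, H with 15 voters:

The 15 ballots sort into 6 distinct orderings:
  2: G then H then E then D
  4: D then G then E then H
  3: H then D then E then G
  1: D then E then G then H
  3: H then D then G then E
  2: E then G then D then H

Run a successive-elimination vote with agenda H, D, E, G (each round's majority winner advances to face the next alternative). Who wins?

G

Round 1: H vs D — 8–7, H advances.
Round 2: H vs E — 8–7, H advances.
Round 3: H vs G — 6–9, G advances.
G survives the agenda.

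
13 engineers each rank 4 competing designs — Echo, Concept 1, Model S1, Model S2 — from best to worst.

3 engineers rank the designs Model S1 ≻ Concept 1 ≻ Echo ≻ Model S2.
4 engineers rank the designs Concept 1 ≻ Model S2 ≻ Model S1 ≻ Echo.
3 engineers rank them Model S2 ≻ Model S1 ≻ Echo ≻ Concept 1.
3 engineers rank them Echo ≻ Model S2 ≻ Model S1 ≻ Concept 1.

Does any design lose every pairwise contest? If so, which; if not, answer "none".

Head-to-head results (13 engineers):
Echo vs Concept 1: Concept 1, 7–6.
Echo vs Model S1: 3 to 10, Model S1.
Echo vs Model S2: Model S2, 7–6.
Concept 1 vs Model S1: Model S1, 9–4.
Concept 1 vs Model S2: Concept 1 preferred on 3+4 = 7 ballots; Concept 1 wins 7–6.
Model S1 vs Model S2: Model S2 wins 10–3.
Only Echo has no wins; Echo is the Condorcet loser.

Echo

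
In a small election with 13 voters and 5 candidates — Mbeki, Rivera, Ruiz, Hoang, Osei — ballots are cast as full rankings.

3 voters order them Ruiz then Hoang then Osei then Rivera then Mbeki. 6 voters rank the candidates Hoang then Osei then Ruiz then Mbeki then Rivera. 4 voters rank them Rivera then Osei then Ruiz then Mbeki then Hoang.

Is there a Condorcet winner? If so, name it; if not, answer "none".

none

Check each pair by majority over 13 ballots:
Mbeki vs Rivera: Rivera, 7–6.
Mbeki vs Ruiz: Ruiz, 13–0.
Mbeki vs Hoang: Hoang wins 9–4.
Mbeki vs Osei: Osei, 13–0.
Rivera vs Ruiz: Ruiz wins 9–4.
Rivera–Hoang: Hoang 9–4.
Rivera vs Osei: Osei, 9–4.
Ruiz vs Hoang: Ruiz wins 7–6.
Ruiz vs Osei: Osei, 10–3.
Hoang–Osei: Hoang 9–4.
Each candidate drops at least one matchup (Mbeki loses to Rivera; Rivera loses to Ruiz; Ruiz loses to Osei; Hoang loses to Ruiz; Osei loses to Hoang); the cycle Ruiz > Hoang > Osei > Ruiz rules out a Condorcet winner.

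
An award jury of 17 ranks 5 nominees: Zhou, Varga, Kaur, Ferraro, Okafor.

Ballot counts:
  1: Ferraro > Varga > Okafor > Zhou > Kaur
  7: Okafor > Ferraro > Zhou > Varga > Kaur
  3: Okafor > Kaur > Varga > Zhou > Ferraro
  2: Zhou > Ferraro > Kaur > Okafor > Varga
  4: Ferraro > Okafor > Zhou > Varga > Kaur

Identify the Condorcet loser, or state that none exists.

Kaur

Head-to-head results (17 jurors):
Zhou vs Varga: Zhou preferred on 7+2+4 = 13 ballots; Zhou wins 13–4.
Zhou vs Kaur: Zhou wins 14–3.
Zhou vs Ferraro: Zhou preferred on 3+2 = 5 ballots; Ferraro wins 12–5.
Zhou vs Okafor: Zhou is ranked higher on 2 ballots, Okafor on 15. Okafor wins 15–2.
Varga–Kaur: Varga 12–5.
Varga vs Ferraro: 3 for Varga, 14 for Ferraro — Ferraro by 14–3.
Varga vs Okafor: 1 for Varga, 16 for Okafor — Okafor by 16–1.
Kaur vs Ferraro: Ferraro wins 14–3.
Kaur vs Okafor: Okafor, 15–2.
Ferraro–Okafor: Okafor 10–7.
Kaur is beaten in every head-to-head and is the Condorcet loser.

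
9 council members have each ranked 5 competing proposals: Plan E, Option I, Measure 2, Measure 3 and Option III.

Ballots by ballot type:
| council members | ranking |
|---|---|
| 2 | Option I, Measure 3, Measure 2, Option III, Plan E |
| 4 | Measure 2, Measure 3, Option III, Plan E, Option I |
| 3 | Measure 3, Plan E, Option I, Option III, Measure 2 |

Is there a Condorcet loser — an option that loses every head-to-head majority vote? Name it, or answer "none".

none

Head-to-head results (9 council members):
Plan E vs Option I: 7 to 2, Plan E.
Plan E–Measure 2: Measure 2 6–3.
Plan E vs Measure 3: Measure 3, 9–0.
Plan E vs Option III: Plan E is ranked higher on 3 ballots, Option III on 6. Option III wins 6–3.
Option I vs Measure 2: Option I preferred on 2+3 = 5 ballots; Option I wins 5–4.
Option I vs Measure 3: Measure 3 wins 7–2.
Option I vs Option III: Option I preferred on 2+3 = 5 ballots; Option I wins 5–4.
Measure 2 vs Measure 3: Measure 2 is ranked higher on 4 ballots, Measure 3 on 5. Measure 3 wins 5–4.
Measure 2–Option III: Measure 2 6–3.
Measure 3 vs Option III: Measure 3 wins 9–0.
No option is winless: Plan E beats Option I; Option I beats Measure 2; Measure 2 beats Plan E; Measure 3 beats Plan E; Option III beats Plan E. There is no Condorcet loser.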